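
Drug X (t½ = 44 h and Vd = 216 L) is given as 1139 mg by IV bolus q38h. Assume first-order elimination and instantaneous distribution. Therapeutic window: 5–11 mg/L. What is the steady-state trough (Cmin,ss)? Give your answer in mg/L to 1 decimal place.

τ/t½ = 38/44 ≈ 0.86364, so fraction remaining f = (1/2)^(38/44) ≈ 0.5496.
Each bolus raises the concentration by D/Vd = 1139/216 ≈ 5.273 mg/L.
Steady-state trough Cmin,ss = C₀·f/(1−f) ≈ 5.273 × 0.5496/0.4504 ≈ 6.434 mg/L.
Trough 6.4 mg/L vs MEC 5 mg/L: adequate.

6.4 mg/L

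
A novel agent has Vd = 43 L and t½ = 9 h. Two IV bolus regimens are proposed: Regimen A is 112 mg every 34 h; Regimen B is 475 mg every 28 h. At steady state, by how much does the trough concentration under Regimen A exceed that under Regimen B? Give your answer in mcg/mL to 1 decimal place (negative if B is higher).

Regimen A: f = (1/2)^(34/9) ≈ 0.0729; Cmin,ss = (112/43)·f/(1−f) ≈ 0.205 mcg/mL.
Regimen B: f = (1/2)^(28/9) ≈ 0.1157; Cmin,ss = (475/43)·f/(1−f) ≈ 1.445 mcg/mL.
Difference ≈ 0.205 − 1.445 ≈ -1.240 mcg/mL.

-1.2 mcg/mL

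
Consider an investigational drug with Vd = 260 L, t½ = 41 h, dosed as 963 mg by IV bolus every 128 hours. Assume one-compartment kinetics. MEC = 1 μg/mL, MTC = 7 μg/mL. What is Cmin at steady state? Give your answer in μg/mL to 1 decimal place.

0.5 μg/mL

Over one 128-h interval, 128/41 ≈ 3.122 half-lives elapse, leaving f ≈ 0.1149 of each dose.
At steady state, accumulation factor R = 1/(1 − e^(−kτ)) ≈ 1.1298.
Single-dose peak C₀ = D/Vd = 963/260 ≈ 3.704 μg/mL.
Steady-state peak Cmax,ss = C₀·R ≈ 3.704 × 1.1298 ≈ 4.185 μg/mL.
One interval later, Cmin,ss = Cmax,ss·e^(−kτ) ≈ 4.185 × 0.1149 ≈ 0.481 μg/mL.
Trough 0.5 μg/mL vs MEC 1 μg/mL: subtherapeutic.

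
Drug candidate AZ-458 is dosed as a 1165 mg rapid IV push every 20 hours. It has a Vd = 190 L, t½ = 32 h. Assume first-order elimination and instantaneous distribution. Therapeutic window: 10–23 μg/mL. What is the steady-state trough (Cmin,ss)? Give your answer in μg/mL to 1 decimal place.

τ/t½ = 20/32 ≈ 0.625, so fraction remaining f = (1/2)^(20/32) ≈ 0.6484.
Each bolus raises the concentration by D/Vd = 1165/190 ≈ 6.132 μg/mL.
Steady-state trough Cmin,ss = C₀·f/(1−f) ≈ 6.132 × 0.6484/0.3516 ≈ 11.308 μg/mL.
Trough 11.3 μg/mL vs MEC 10 μg/mL: adequate.

11.3 μg/mL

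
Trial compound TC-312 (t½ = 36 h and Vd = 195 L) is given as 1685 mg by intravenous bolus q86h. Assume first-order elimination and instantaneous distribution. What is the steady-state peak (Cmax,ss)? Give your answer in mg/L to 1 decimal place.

10.7 mg/L

Over one 86-h interval, 86/36 ≈ 2.3889 half-lives elapse, leaving f ≈ 0.1909 of each dose.
Accumulation ratio R = 1/(1 − f) ≈ 1/0.8091 ≈ 1.2359.
Each bolus raises the concentration by D/Vd = 1685/195 ≈ 8.641 mg/L.
Cmax,ss = C₀/(1 − f) ≈ 8.641/0.8091 ≈ 10.680 mg/L.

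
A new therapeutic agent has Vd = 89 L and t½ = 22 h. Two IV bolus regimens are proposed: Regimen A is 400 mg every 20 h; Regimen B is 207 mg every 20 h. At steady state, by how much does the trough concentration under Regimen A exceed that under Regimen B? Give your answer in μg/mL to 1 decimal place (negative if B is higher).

Regimen A: f = (1/2)^(20/22) ≈ 0.5325; Cmin,ss = (400/89)·f/(1−f) ≈ 5.119 μg/mL.
Regimen B: f = (1/2)^(20/22) ≈ 0.5325; Cmin,ss = (207/89)·f/(1−f) ≈ 2.649 μg/mL.
Difference ≈ 5.119 − 2.649 ≈ 2.470 μg/mL.

2.5 μg/mL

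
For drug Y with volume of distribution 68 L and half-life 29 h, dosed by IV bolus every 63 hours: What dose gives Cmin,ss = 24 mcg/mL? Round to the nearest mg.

5725 mg

τ/t½ = 63/29 ≈ 2.1724, so f = (1/2)^(63/29) ≈ 0.221839.
Cmin,ss = (D/Vd)·f/(1−f), so D = Cmin,ss·Vd·(1−f)/f.
D = 24 × 68 × (1−f)/f ≈ 24 × 68 × 3.50777 ≈ 5724.68 mg.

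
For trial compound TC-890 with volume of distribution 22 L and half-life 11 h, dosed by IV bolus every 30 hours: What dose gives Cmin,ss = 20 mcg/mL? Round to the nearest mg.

τ/t½ = 30/11 ≈ 2.7273, so f = (1/2)^(30/11) ≈ 0.151011.
Cmin,ss = (D/Vd)·f/(1−f), so D = Cmin,ss·Vd·(1−f)/f.
D = 20 × 22 × (1−f)/f ≈ 20 × 22 × 5.62203 ≈ 2473.69 mg.

2474 mg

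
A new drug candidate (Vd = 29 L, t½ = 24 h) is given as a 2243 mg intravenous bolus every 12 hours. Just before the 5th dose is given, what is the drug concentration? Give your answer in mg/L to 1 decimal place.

f = (1/2)^(τ/t½) = (1/2)^(12/24) ≈ 0.7071.
C₀ = D/Vd = 2243/29 ≈ 77.345 mg/L.
Before the 5th dose, 4 doses have been given. Superposition: Cmin = C₀·(f + f² + … + f^4).
≈ 77.345 × (0.7071 + 0.5000 + 0.3535 + 0.2500) ≈ 77.345 × 1.8106 ≈ 140.041 mg/L.

140.0 mg/L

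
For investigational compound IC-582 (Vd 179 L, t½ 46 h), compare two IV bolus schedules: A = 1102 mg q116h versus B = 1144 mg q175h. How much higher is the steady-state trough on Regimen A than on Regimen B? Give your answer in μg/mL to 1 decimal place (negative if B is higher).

Regimen A: f = (1/2)^(116/46) ≈ 0.1741; Cmin,ss = (1102/179)·f/(1−f) ≈ 1.298 μg/mL.
Regimen B: f = (1/2)^(175/46) ≈ 0.0716; Cmin,ss = (1144/179)·f/(1−f) ≈ 0.493 μg/mL.
Difference ≈ 1.298 − 0.493 ≈ 0.805 μg/mL.

0.8 μg/mL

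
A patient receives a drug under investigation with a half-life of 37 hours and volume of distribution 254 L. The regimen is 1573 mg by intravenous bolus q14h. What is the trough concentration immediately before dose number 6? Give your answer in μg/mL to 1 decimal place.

f = (1/2)^(τ/t½) = (1/2)^(14/37) ≈ 0.7693.
C₀ = D/Vd = 1573/254 ≈ 6.193 μg/mL.
Before the 6th dose, 5 doses have been given. Superposition: Cmin = C₀·(f + f² + … + f^5).
≈ 6.193 × (0.7693 + 0.5918 + 0.4553 + 0.3503 + 0.2695) ≈ 6.193 × 2.4362 ≈ 15.087 μg/mL.

15.1 μg/mL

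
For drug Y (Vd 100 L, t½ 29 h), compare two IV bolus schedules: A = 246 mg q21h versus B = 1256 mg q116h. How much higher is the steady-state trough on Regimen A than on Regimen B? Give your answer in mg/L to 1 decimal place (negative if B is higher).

2.9 mg/L

Regimen A: f = (1/2)^(21/29) ≈ 0.6054; Cmin,ss = (246/100)·f/(1−f) ≈ 3.774 mg/L.
Regimen B: f = (1/2)^(116/29) ≈ 0.0625; Cmin,ss = (1256/100)·f/(1−f) ≈ 0.837 mg/L.
Difference ≈ 3.774 − 0.837 ≈ 2.937 mg/L.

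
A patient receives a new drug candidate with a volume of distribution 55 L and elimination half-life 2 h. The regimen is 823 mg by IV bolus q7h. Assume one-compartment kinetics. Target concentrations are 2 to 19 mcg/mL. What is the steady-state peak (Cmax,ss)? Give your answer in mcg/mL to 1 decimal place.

τ/t½ = 7/2 ≈ 3.5, so fraction remaining f = (1/2)^(7/2) ≈ 0.0884.
Accumulation ratio R = 1/(1 − f) ≈ 1/0.9116 ≈ 1.0970.
Each bolus raises the concentration by D/Vd = 823/55 ≈ 14.964 mcg/mL.
Cmax,ss = C₀/(1 − f) ≈ 14.964/0.9116 ≈ 16.415 mcg/mL.
Peak 16.4 mcg/mL vs MTC 19 mcg/mL: below toxic threshold.

16.4 mcg/mL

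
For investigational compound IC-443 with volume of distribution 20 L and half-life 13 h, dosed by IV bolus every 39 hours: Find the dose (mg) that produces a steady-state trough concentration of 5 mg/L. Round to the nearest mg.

τ/t½ = 39/13 ≈ 3, so f = (1/2)^(39/13) ≈ 0.125000.
Cmin,ss = (D/Vd)·f/(1−f), so D = Cmin,ss·Vd·(1−f)/f.
D = 5 × 20 × (1−f)/f ≈ 5 × 20 × 7.00000 ≈ 700.00 mg.

700 mg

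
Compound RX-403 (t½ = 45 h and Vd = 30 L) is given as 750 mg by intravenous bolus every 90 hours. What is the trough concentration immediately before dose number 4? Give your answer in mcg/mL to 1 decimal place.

f = (1/2)^(τ/t½) = (1/2)^(90/45) ≈ 0.2500.
C₀ = D/Vd = 750/30 ≈ 25.000 mcg/mL.
Before the 4th dose, 3 doses have been given. Superposition: Cmin = C₀·(f + f² + … + f^3).
≈ 25.000 × (0.2500 + 0.0625 + 0.0156) ≈ 25.000 × 0.3281 ≈ 8.203 mcg/mL.

8.2 mcg/mL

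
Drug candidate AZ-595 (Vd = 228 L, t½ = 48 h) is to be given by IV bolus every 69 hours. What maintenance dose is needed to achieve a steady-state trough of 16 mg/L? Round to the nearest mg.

6233 mg

τ/t½ = 69/48 ≈ 1.4375, so f = (1/2)^(69/48) ≈ 0.369207.
Cmin,ss = (D/Vd)·f/(1−f), so D = Cmin,ss·Vd·(1−f)/f.
D = 16 × 228 × (1−f)/f ≈ 16 × 228 × 1.70851 ≈ 6232.64 mg.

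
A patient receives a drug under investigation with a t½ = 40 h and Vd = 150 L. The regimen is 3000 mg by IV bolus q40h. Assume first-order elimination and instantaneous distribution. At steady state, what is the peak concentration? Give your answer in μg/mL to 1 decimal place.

40.0 μg/mL

The dosing interval is 1 half-life, so f = 2^(−1) = 0.5.
Accumulation ratio R = 1/(1 − f) = 1/0.5 = 2/1.
Single-dose peak C₀ = D/Vd = 3000/150 = 20 μg/mL.
Steady-state peak Cmax,ss = C₀·R = 20 × 2/1 ≈ 40.000 μg/mL.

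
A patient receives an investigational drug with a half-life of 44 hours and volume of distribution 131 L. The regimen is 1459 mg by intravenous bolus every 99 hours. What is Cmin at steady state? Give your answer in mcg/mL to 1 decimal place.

τ/t½ = 99/44 ≈ 2.25, so fraction remaining f = (1/2)^(99/44) ≈ 0.2102.
At steady state, accumulation factor R = 1/(1 − e^(−kτ)) ≈ 1.2661.
Each bolus raises the concentration by D/Vd = 1459/131 ≈ 11.137 mcg/mL.
Steady-state peak Cmax,ss = C₀·R ≈ 11.137 × 1.2661 ≈ 14.101 mcg/mL.
Steady-state trough Cmin,ss = Cmax,ss·f ≈ 14.101 × 0.2102 ≈ 2.964 mcg/mL.

3.0 mcg/mL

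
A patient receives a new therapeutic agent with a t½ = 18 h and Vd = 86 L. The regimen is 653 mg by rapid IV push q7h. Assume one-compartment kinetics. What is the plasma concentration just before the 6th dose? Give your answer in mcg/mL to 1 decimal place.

18.2 mcg/mL

f = (1/2)^(τ/t½) = (1/2)^(7/18) ≈ 0.7637.
C₀ = D/Vd = 653/86 ≈ 7.593 mcg/mL.
Before the 6th dose, 5 doses have been given. Superposition: Cmin = C₀·(f + f² + … + f^5).
≈ 7.593 × (0.7637 + 0.5832 + 0.4454 + 0.3402 + 0.2598) ≈ 7.593 × 2.3923 ≈ 18.165 mcg/mL.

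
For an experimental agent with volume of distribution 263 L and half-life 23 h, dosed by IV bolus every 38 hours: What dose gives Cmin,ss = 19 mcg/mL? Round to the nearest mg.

τ/t½ = 38/23 ≈ 1.6522, so f = (1/2)^(38/23) ≈ 0.318160.
Cmin,ss = (D/Vd)·f/(1−f), so D = Cmin,ss·Vd·(1−f)/f.
D = 19 × 263 × (1−f)/f ≈ 19 × 263 × 2.14307 ≈ 10708.92 mg.

10709 mg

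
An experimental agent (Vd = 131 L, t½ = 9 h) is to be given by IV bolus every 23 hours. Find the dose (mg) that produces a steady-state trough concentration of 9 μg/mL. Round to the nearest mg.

τ/t½ = 23/9 ≈ 2.5556, so f = (1/2)^(23/9) ≈ 0.170099.
Cmin,ss = (D/Vd)·f/(1−f), so D = Cmin,ss·Vd·(1−f)/f.
D = 9 × 131 × (1−f)/f ≈ 9 × 131 × 4.87893 ≈ 5752.26 mg.

5752 mg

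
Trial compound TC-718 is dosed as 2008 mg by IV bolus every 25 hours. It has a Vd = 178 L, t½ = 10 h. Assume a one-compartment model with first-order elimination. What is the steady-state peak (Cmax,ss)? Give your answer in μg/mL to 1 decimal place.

k = ln2/t½ = ln2/10 ≈ 0.069315 h⁻¹; fraction remaining f = e^(−kτ) = e^(−0.069315×25) ≈ 0.1768.
Accumulation ratio R = 1/(1 − f) ≈ 1/0.8232 ≈ 1.2148.
Single-dose peak C₀ = D/Vd = 2008/178 ≈ 11.281 μg/mL.
Steady-state peak Cmax,ss = C₀·R ≈ 11.281 × 1.2148 ≈ 13.704 μg/mL.

13.7 μg/mL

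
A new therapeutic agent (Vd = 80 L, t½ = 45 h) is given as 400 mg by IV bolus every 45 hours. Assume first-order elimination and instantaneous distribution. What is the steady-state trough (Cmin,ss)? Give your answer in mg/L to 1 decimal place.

τ = 45 h = 1 half-life, so f = (1/2)^1 = 0.5.
At steady state, R = 1/(1 − 0.5) = 2/1.
Single-dose peak C₀ = D/Vd = 400/80 = 5 mg/L.
Steady-state peak Cmax,ss = C₀·R = 5 × 2/1 ≈ 10.000 mg/L.
Steady-state trough Cmin,ss = Cmax,ss·f ≈ 10.000 × 0.5 ≈ 5.000 mg/L.

5.0 mg/L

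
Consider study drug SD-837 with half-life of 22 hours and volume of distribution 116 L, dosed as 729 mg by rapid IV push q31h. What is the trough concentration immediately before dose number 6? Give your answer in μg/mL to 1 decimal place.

f = (1/2)^(τ/t½) = (1/2)^(31/22) ≈ 0.3765.
C₀ = D/Vd = 729/116 ≈ 6.284 μg/mL.
Before the 6th dose, 5 doses have been given. Superposition: Cmin = C₀·(f + f² + … + f^5).
≈ 6.284 × (0.3765 + 0.1418 + 0.0534 + 0.0201 + 0.0076) ≈ 6.284 × 0.5994 ≈ 3.767 μg/mL.

3.8 μg/mL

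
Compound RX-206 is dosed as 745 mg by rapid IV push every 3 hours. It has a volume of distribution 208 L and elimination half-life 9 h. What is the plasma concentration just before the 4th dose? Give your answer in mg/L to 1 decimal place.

6.9 mg/L

f = (1/2)^(τ/t½) = (1/2)^(3/9) ≈ 0.7937.
C₀ = D/Vd = 745/208 ≈ 3.582 mg/L.
Before the 4th dose, 3 doses have been given. Superposition: Cmin = C₀·(f + f² + … + f^3).
≈ 3.582 × (0.7937 + 0.6300 + 0.5000) ≈ 3.582 × 1.9237 ≈ 6.891 mg/L.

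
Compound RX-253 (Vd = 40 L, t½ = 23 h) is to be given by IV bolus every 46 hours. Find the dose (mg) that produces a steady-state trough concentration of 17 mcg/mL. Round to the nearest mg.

2040 mg

τ/t½ = 46/23 ≈ 2, so f = (1/2)^(46/23) ≈ 0.250000.
Cmin,ss = (D/Vd)·f/(1−f), so D = Cmin,ss·Vd·(1−f)/f.
D = 17 × 40 × (1−f)/f ≈ 17 × 40 × 3.00000 ≈ 2040.00 mg.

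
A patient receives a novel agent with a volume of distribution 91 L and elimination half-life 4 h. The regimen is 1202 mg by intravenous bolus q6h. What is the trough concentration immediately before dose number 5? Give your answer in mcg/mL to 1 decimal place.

f = (1/2)^(τ/t½) = (1/2)^(6/4) ≈ 0.3536.
C₀ = D/Vd = 1202/91 ≈ 13.209 mcg/mL.
Before the 5th dose, 4 doses have been given. Superposition: Cmin = C₀·(f + f² + … + f^4).
≈ 13.209 × (0.3536 + 0.1250 + 0.0442 + 0.0156) ≈ 13.209 × 0.5384 ≈ 7.112 mcg/mL.

7.1 mcg/mL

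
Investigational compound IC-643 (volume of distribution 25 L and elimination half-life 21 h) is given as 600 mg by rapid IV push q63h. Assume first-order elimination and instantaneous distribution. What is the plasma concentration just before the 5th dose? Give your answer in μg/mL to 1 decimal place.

3.4 μg/mL

f = (1/2)^(τ/t½) = (1/2)^(63/21) ≈ 0.1250.
C₀ = D/Vd = 600/25 ≈ 24.000 μg/mL.
Before the 5th dose, 4 doses have been given. Superposition: Cmin = C₀·(f + f² + … + f^4).
≈ 24.000 × (0.1250 + 0.0156 + 0.0020 + 0.0002) ≈ 24.000 × 0.1428 ≈ 3.427 μg/mL.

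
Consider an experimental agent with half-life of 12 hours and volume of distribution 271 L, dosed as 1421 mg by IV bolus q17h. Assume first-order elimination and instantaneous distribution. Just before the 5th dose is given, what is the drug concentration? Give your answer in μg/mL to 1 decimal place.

f = (1/2)^(τ/t½) = (1/2)^(17/12) ≈ 0.3746.
C₀ = D/Vd = 1421/271 ≈ 5.244 μg/mL.
Before the 5th dose, 4 doses have been given. Superposition: Cmin = C₀·(f + f² + … + f^4).
≈ 5.244 × (0.3746 + 0.1403 + 0.0526 + 0.0197) ≈ 5.244 × 0.5872 ≈ 3.079 μg/mL.

3.1 μg/mL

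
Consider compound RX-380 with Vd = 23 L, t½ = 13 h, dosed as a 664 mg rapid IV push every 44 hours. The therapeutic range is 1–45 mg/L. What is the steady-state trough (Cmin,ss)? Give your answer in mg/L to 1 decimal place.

τ/t½ = 44/13 ≈ 3.3846, so fraction remaining f = (1/2)^(44/13) ≈ 0.0957.
Accumulation ratio R = 1/(1 − f) ≈ 1/0.9043 ≈ 1.1058.
Each bolus raises the concentration by D/Vd = 664/23 ≈ 28.870 mg/L.
Cmax,ss = C₀/(1 − f) ≈ 28.870/0.9043 ≈ 31.925 mg/L.
One interval later, Cmin,ss = Cmax,ss·e^(−kτ) ≈ 31.925 × 0.0957 ≈ 3.055 mg/L.
Trough 3.1 mg/L vs MEC 1 mg/L: adequate.

3.1 mg/L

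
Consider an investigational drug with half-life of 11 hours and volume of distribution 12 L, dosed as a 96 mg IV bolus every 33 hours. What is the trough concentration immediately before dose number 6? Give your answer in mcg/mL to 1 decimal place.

1.1 mcg/mL

f = (1/2)^(τ/t½) = (1/2)^(33/11) ≈ 0.1250.
C₀ = D/Vd = 96/12 ≈ 8.000 mcg/mL.
Before the 6th dose, 5 doses have been given. Superposition: Cmin = C₀·(f + f² + … + f^5).
≈ 8.000 × (0.1250 + 0.0156 + 0.0020 + 0.0002 + 0.0000) ≈ 8.000 × 0.1428 ≈ 1.142 mcg/mL.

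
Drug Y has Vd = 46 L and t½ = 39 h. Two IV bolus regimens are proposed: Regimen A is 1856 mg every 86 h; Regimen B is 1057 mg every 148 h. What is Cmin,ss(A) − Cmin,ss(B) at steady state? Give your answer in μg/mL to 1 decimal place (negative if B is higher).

Regimen A: f = (1/2)^(86/39) ≈ 0.2169; Cmin,ss = (1856/46)·f/(1−f) ≈ 11.175 μg/mL.
Regimen B: f = (1/2)^(148/39) ≈ 0.0720; Cmin,ss = (1057/46)·f/(1−f) ≈ 1.783 μg/mL.
Difference ≈ 11.175 − 1.783 ≈ 9.392 μg/mL.

9.4 μg/mL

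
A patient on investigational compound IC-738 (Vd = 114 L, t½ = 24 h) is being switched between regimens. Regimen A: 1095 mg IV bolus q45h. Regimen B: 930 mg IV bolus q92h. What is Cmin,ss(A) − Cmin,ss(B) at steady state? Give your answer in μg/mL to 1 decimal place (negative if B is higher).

Regimen A: f = (1/2)^(45/24) ≈ 0.2726; Cmin,ss = (1095/114)·f/(1−f) ≈ 3.600 μg/mL.
Regimen B: f = (1/2)^(92/24) ≈ 0.0702; Cmin,ss = (930/114)·f/(1−f) ≈ 0.616 μg/mL.
Difference ≈ 3.600 − 0.616 ≈ 2.984 μg/mL.

3.0 μg/mL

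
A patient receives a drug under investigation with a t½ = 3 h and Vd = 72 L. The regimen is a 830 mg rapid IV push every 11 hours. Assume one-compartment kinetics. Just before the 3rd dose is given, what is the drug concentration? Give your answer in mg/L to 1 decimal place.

1.0 mg/L

f = (1/2)^(τ/t½) = (1/2)^(11/3) ≈ 0.0787.
C₀ = D/Vd = 830/72 ≈ 11.528 mg/L.
Before the 3rd dose, 2 doses have been given. Superposition: Cmin = C₀·(f + f²).
≈ 11.528 × (0.0787 + 0.0062) ≈ 11.528 × 0.0849 ≈ 0.979 mg/L.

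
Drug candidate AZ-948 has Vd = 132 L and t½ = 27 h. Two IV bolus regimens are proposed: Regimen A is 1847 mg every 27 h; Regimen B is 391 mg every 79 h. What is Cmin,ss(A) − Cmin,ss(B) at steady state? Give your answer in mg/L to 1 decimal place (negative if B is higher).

Regimen A: f = (1/2)^(27/27) ≈ 0.5000; Cmin,ss = (1847/132)·f/(1−f) ≈ 13.992 mg/L.
Regimen B: f = (1/2)^(79/27) ≈ 0.1316; Cmin,ss = (391/132)·f/(1−f) ≈ 0.449 mg/L.
Difference ≈ 13.992 − 0.449 ≈ 13.543 mg/L.

13.5 mg/L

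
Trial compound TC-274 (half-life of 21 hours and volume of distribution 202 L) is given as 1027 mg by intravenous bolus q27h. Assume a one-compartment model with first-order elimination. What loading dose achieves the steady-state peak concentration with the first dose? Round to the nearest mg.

1741 mg

f = (1/2)^(27/21) ≈ 0.410168; accumulation ratio R = 1/(1−f) ≈ 1.69540.
Loading dose to hit Cmax,ss on first dose: D_load = D_maint·R ≈ 1027 × 1.69540 ≈ 1741.18 mg.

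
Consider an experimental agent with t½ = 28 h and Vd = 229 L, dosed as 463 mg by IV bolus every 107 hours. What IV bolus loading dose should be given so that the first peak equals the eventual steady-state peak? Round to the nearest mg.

498 mg

f = (1/2)^(107/28) ≈ 0.070735; accumulation ratio R = 1/(1−f) ≈ 1.07612.
Loading dose to hit Cmax,ss on first dose: D_load = D_maint·R ≈ 463 × 1.07612 ≈ 498.24 mg.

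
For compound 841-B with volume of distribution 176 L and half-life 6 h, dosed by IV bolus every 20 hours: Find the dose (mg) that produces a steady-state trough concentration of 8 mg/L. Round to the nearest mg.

τ/t½ = 20/6 ≈ 3.3333, so f = (1/2)^(20/6) ≈ 0.099213.
Cmin,ss = (D/Vd)·f/(1−f), so D = Cmin,ss·Vd·(1−f)/f.
D = 8 × 176 × (1−f)/f ≈ 8 × 176 × 9.07932 ≈ 12783.68 mg.

12784 mg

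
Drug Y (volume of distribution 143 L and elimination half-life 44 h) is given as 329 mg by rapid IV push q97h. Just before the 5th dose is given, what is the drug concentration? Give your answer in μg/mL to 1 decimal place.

f = (1/2)^(τ/t½) = (1/2)^(97/44) ≈ 0.2170.
C₀ = D/Vd = 329/143 ≈ 2.301 μg/mL.
Before the 5th dose, 4 doses have been given. Superposition: Cmin = C₀·(f + f² + … + f^4).
≈ 2.301 × (0.2170 + 0.0471 + 0.0102 + 0.0022) ≈ 2.301 × 0.2765 ≈ 0.636 μg/mL.

0.6 μg/mL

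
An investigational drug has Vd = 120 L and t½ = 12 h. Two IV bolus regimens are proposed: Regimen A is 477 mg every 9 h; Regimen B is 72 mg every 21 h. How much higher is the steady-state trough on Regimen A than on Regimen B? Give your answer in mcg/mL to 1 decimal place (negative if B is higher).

Regimen A: f = (1/2)^(9/12) ≈ 0.5946; Cmin,ss = (477/120)·f/(1−f) ≈ 5.830 mcg/mL.
Regimen B: f = (1/2)^(21/12) ≈ 0.2973; Cmin,ss = (72/120)·f/(1−f) ≈ 0.254 mcg/mL.
Difference ≈ 5.830 − 0.254 ≈ 5.576 mcg/mL.

5.6 mcg/mL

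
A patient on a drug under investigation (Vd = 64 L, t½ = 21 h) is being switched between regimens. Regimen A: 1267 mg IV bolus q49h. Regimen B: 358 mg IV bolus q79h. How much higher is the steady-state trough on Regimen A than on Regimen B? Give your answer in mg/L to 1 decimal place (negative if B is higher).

4.5 mg/L

Regimen A: f = (1/2)^(49/21) ≈ 0.1984; Cmin,ss = (1267/64)·f/(1−f) ≈ 4.900 mg/L.
Regimen B: f = (1/2)^(79/21) ≈ 0.0737; Cmin,ss = (358/64)·f/(1−f) ≈ 0.445 mg/L.
Difference ≈ 4.900 − 0.445 ≈ 4.455 mg/L.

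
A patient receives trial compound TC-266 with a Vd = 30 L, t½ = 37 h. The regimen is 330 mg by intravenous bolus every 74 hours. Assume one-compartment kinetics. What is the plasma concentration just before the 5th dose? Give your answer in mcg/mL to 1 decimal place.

f = (1/2)^(τ/t½) = (1/2)^(74/37) ≈ 0.2500.
C₀ = D/Vd = 330/30 ≈ 11.000 mcg/mL.
Before the 5th dose, 4 doses have been given. Superposition: Cmin = C₀·(f + f² + … + f^4).
≈ 11.000 × (0.2500 + 0.0625 + 0.0156 + 0.0039) ≈ 11.000 × 0.3320 ≈ 3.652 mcg/mL.

3.7 mcg/mL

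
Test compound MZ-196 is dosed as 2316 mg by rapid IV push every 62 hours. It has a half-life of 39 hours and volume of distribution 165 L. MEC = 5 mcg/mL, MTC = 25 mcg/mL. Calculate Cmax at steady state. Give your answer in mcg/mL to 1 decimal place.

Over one 62-h interval, 62/39 ≈ 1.5897 half-lives elapse, leaving f ≈ 0.3322 of each dose.
At steady state, accumulation factor R = 1/(1 − e^(−kτ)) ≈ 1.4975.
Each bolus raises the concentration by D/Vd = 2316/165 ≈ 14.036 mcg/mL.
Steady-state peak Cmax,ss = C₀·R ≈ 14.036 × 1.4975 ≈ 21.019 mcg/mL.
Peak 21.0 mcg/mL vs MTC 25 mcg/mL: below toxic threshold.

21.0 mcg/mL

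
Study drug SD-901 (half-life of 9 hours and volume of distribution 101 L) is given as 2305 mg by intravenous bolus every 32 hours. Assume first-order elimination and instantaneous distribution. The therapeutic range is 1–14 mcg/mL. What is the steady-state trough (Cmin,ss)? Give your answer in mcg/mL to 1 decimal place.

2.1 mcg/mL

Over one 32-h interval, 32/9 ≈ 3.5556 half-lives elapse, leaving f ≈ 0.0850 of each dose.
Accumulation ratio R = 1/(1 − f) ≈ 1/0.9150 ≈ 1.0929.
Single-dose peak C₀ = D/Vd = 2305/101 ≈ 22.822 mcg/mL.
Steady-state peak Cmax,ss = C₀·R ≈ 22.822 × 1.0929 ≈ 24.942 mcg/mL.
One interval later, Cmin,ss = Cmax,ss·e^(−kτ) ≈ 24.942 × 0.0850 ≈ 2.120 mcg/mL.
Trough 2.1 mcg/mL vs MEC 1 mcg/mL: adequate.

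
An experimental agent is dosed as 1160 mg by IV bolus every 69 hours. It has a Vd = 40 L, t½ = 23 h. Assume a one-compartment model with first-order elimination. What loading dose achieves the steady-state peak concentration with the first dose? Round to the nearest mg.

1326 mg

f = (1/2)^(69/23) ≈ 0.125000; accumulation ratio R = 1/(1−f) ≈ 1.14286.
Loading dose to hit Cmax,ss on first dose: D_load = D_maint·R ≈ 1160 × 1.14286 ≈ 1325.72 mg.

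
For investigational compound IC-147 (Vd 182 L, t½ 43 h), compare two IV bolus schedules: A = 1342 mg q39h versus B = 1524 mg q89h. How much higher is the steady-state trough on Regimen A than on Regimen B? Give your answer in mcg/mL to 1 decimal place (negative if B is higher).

Regimen A: f = (1/2)^(39/43) ≈ 0.5333; Cmin,ss = (1342/182)·f/(1−f) ≈ 8.426 mcg/mL.
Regimen B: f = (1/2)^(89/43) ≈ 0.2382; Cmin,ss = (1524/182)·f/(1−f) ≈ 2.618 mcg/mL.
Difference ≈ 8.426 − 2.618 ≈ 5.808 mcg/mL.

5.8 mcg/mL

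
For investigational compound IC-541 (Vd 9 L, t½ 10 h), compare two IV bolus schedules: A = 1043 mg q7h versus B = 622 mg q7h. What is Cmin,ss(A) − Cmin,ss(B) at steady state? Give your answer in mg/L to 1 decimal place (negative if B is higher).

Regimen A: f = (1/2)^(7/10) ≈ 0.6156; Cmin,ss = (1043/9)·f/(1−f) ≈ 185.591 mg/L.
Regimen B: f = (1/2)^(7/10) ≈ 0.6156; Cmin,ss = (622/9)·f/(1−f) ≈ 110.678 mg/L.
Difference ≈ 185.591 − 110.678 ≈ 74.913 mg/L.

74.9 mg/L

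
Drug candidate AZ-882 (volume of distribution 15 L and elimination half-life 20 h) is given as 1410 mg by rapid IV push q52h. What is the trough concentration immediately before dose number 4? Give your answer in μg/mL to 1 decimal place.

18.5 μg/mL

f = (1/2)^(τ/t½) = (1/2)^(52/20) ≈ 0.1649.
C₀ = D/Vd = 1410/15 ≈ 94.000 μg/mL.
Before the 4th dose, 3 doses have been given. Superposition: Cmin = C₀·(f + f² + … + f^3).
≈ 94.000 × (0.1649 + 0.0272 + 0.0045) ≈ 94.000 × 0.1966 ≈ 18.480 μg/mL.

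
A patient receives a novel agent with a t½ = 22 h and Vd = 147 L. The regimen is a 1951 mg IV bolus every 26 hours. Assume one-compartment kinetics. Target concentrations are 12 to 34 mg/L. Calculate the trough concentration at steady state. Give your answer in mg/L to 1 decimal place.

τ/t½ = 26/22 ≈ 1.1818, so fraction remaining f = (1/2)^(26/22) ≈ 0.4408.
Single-dose peak C₀ = D/Vd = 1951/147 ≈ 13.272 mg/L.
Steady-state trough Cmin,ss = C₀·f/(1−f) ≈ 13.272 × 0.4408/0.5592 ≈ 10.462 mg/L.
Trough 10.5 mg/L vs MEC 12 mg/L: subtherapeutic.

10.5 mg/L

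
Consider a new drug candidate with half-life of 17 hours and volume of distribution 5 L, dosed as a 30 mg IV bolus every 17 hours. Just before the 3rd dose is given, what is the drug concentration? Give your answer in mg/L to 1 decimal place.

4.5 mg/L

f = (1/2)^(τ/t½) = (1/2)^(17/17) ≈ 0.5000.
C₀ = D/Vd = 30/5 ≈ 6.000 mg/L.
Before the 3rd dose, 2 doses have been given. Superposition: Cmin = C₀·(f + f²).
≈ 6.000 × (0.5000 + 0.2500) ≈ 6.000 × 0.7500 ≈ 4.500 mg/L.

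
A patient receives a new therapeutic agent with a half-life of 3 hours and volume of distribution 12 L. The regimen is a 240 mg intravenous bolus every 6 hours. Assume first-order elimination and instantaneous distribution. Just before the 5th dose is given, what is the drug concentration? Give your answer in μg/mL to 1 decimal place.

f = (1/2)^(τ/t½) = (1/2)^(6/3) ≈ 0.2500.
C₀ = D/Vd = 240/12 ≈ 20.000 μg/mL.
Before the 5th dose, 4 doses have been given. Superposition: Cmin = C₀·(f + f² + … + f^4).
≈ 20.000 × (0.2500 + 0.0625 + 0.0156 + 0.0039) ≈ 20.000 × 0.3320 ≈ 6.640 μg/mL.

6.6 μg/mL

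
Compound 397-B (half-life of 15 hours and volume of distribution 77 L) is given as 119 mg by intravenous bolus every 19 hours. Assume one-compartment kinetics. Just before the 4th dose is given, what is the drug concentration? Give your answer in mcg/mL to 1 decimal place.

1.0 mcg/mL

f = (1/2)^(τ/t½) = (1/2)^(19/15) ≈ 0.4156.
C₀ = D/Vd = 119/77 ≈ 1.545 mcg/mL.
Before the 4th dose, 3 doses have been given. Superposition: Cmin = C₀·(f + f² + … + f^3).
≈ 1.545 × (0.4156 + 0.1727 + 0.0718) ≈ 1.545 × 0.6601 ≈ 1.020 mcg/mL.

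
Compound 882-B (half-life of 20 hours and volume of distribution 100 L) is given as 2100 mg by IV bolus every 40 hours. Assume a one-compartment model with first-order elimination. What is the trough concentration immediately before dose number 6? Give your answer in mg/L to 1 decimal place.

7.0 mg/L

f = (1/2)^(τ/t½) = (1/2)^(40/20) ≈ 0.2500.
C₀ = D/Vd = 2100/100 ≈ 21.000 mg/L.
Before the 6th dose, 5 doses have been given. Superposition: Cmin = C₀·(f + f² + … + f^5).
≈ 21.000 × (0.2500 + 0.0625 + 0.0156 + 0.0039 + 0.0010) ≈ 21.000 × 0.3330 ≈ 6.993 mg/L.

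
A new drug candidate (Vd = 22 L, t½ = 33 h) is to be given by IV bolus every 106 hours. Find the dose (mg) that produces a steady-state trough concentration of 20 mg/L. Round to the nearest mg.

τ/t½ = 106/33 ≈ 3.2121, so f = (1/2)^(106/33) ≈ 0.107908.
Cmin,ss = (D/Vd)·f/(1−f), so D = Cmin,ss·Vd·(1−f)/f.
D = 20 × 22 × (1−f)/f ≈ 20 × 22 × 8.26715 ≈ 3637.55 mg.

3638 mg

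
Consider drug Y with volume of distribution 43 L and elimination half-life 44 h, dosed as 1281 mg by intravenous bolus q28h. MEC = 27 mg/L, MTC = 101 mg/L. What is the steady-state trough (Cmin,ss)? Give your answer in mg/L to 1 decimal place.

53.7 mg/L

τ/t½ = 28/44 ≈ 0.63636, so fraction remaining f = (1/2)^(28/44) ≈ 0.6433.
Single-dose peak C₀ = D/Vd = 1281/43 ≈ 29.791 mg/L.
Steady-state trough Cmin,ss = C₀·f/(1−f) ≈ 29.791 × 0.6433/0.3567 ≈ 53.727 mg/L.
Trough 53.7 mg/L vs MEC 27 mg/L: adequate.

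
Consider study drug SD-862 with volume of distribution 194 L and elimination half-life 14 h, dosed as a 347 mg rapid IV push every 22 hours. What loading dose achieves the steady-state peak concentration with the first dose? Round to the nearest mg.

f = (1/2)^(22/14) ≈ 0.336475; accumulation ratio R = 1/(1−f) ≈ 1.50710.
Loading dose to hit Cmax,ss on first dose: D_load = D_maint·R ≈ 347 × 1.50710 ≈ 522.96 mg.

523 mg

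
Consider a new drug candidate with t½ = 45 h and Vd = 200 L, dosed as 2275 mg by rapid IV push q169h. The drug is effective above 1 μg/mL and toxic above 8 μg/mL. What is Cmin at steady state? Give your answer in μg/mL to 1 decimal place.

0.9 μg/mL

Over one 169-h interval, 169/45 ≈ 3.7556 half-lives elapse, leaving f ≈ 0.0740 of each dose.
Single-dose peak C₀ = D/Vd = 2275/200 ≈ 11.375 μg/mL.
Steady-state trough Cmin,ss = C₀·f/(1−f) ≈ 11.375 × 0.0740/0.9260 ≈ 0.909 μg/mL.
Trough 0.9 μg/mL vs MEC 1 μg/mL: subtherapeutic.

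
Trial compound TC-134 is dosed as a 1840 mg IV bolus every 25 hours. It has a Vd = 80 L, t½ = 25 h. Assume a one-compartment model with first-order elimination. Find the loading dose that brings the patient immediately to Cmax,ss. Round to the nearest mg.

f = (1/2)^(25/25) ≈ 0.500000; accumulation ratio R = 1/(1−f) ≈ 2.00000.
Loading dose to hit Cmax,ss on first dose: D_load = D_maint·R ≈ 1840 × 2.00000 ≈ 3680.00 mg.

3680 mg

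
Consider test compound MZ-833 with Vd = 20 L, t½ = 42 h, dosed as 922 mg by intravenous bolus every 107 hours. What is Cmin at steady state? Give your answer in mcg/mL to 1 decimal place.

τ/t½ = 107/42 ≈ 2.5476, so fraction remaining f = (1/2)^(107/42) ≈ 0.1710.
Accumulation ratio R = 1/(1 − f) ≈ 1/0.8290 ≈ 1.2063.
Single-dose peak C₀ = D/Vd = 922/20 ≈ 46.100 mcg/mL.
Cmax,ss = C₀/(1 − f) ≈ 46.100/0.8290 ≈ 55.609 mcg/mL.
One interval later, Cmin,ss = Cmax,ss·e^(−kτ) ≈ 55.609 × 0.1710 ≈ 9.509 mcg/mL.

9.5 mcg/mL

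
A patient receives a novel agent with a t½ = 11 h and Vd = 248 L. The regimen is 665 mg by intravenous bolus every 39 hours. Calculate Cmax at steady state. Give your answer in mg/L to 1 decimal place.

Over one 39-h interval, 39/11 ≈ 3.5455 half-lives elapse, leaving f ≈ 0.0856 of each dose.
At steady state, accumulation factor R = 1/(1 − e^(−kτ)) ≈ 1.0936.
Single-dose peak C₀ = D/Vd = 665/248 ≈ 2.681 mg/L.
Steady-state peak Cmax,ss = C₀·R ≈ 2.681 × 1.0936 ≈ 2.932 mg/L.

2.9 mg/L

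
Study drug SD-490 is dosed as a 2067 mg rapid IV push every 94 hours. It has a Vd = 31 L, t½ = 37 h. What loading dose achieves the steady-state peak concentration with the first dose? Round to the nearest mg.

f = (1/2)^(94/37) ≈ 0.171878; accumulation ratio R = 1/(1−f) ≈ 1.20755.
Loading dose to hit Cmax,ss on first dose: D_load = D_maint·R ≈ 2067 × 1.20755 ≈ 2496.01 mg.

2496 mg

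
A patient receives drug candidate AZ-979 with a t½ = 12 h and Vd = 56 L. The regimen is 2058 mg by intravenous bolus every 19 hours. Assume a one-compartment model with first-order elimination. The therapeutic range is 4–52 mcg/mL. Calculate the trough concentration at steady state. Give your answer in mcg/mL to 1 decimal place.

18.4 mcg/mL

Over one 19-h interval, 19/12 ≈ 1.5833 half-lives elapse, leaving f ≈ 0.3337 of each dose.
At steady state, accumulation factor R = 1/(1 − e^(−kτ)) ≈ 1.5008.
Single-dose peak C₀ = D/Vd = 2058/56 ≈ 36.750 mcg/mL.
Steady-state peak Cmax,ss = C₀·R ≈ 36.750 × 1.5008 ≈ 55.154 mcg/mL.
Steady-state trough Cmin,ss = Cmax,ss·f ≈ 55.154 × 0.3337 ≈ 18.405 mcg/mL.
Trough 18.4 mcg/mL vs MEC 4 mcg/mL: adequate.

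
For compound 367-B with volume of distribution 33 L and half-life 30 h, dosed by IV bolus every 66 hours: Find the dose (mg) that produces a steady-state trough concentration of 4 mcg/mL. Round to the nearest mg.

475 mg

τ/t½ = 66/30 ≈ 2.2, so f = (1/2)^(66/30) ≈ 0.217638.
Cmin,ss = (D/Vd)·f/(1−f), so D = Cmin,ss·Vd·(1−f)/f.
D = 4 × 33 × (1−f)/f ≈ 4 × 33 × 3.59479 ≈ 474.51 mg.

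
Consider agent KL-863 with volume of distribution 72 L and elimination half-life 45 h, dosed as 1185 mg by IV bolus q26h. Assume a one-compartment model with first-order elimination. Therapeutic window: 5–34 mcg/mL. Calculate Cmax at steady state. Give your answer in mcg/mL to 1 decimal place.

49.9 mcg/mL

Over one 26-h interval, 26/45 ≈ 0.57778 half-lives elapse, leaving f ≈ 0.6700 of each dose.
At steady state, accumulation factor R = 1/(1 − e^(−kτ)) ≈ 3.0303.
Single-dose peak C₀ = D/Vd = 1185/72 ≈ 16.458 mcg/mL.
Steady-state peak Cmax,ss = C₀·R ≈ 16.458 × 3.0303 ≈ 49.873 mcg/mL.
Peak 49.9 mcg/mL vs MTC 34 mcg/mL: exceeds toxic threshold.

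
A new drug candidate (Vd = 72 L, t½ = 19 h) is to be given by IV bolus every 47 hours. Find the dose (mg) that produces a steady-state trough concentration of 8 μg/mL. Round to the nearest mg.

2623 mg

τ/t½ = 47/19 ≈ 2.4737, so f = (1/2)^(47/19) ≈ 0.180031.
Cmin,ss = (D/Vd)·f/(1−f), so D = Cmin,ss·Vd·(1−f)/f.
D = 8 × 72 × (1−f)/f ≈ 8 × 72 × 4.55460 ≈ 2623.45 mg.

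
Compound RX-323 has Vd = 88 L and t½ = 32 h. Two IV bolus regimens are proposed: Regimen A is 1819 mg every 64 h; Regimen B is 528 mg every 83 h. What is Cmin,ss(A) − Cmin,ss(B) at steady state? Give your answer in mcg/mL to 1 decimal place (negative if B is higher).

5.7 mcg/mL

Regimen A: f = (1/2)^(64/32) ≈ 0.2500; Cmin,ss = (1819/88)·f/(1−f) ≈ 6.890 mcg/mL.
Regimen B: f = (1/2)^(83/32) ≈ 0.1657; Cmin,ss = (528/88)·f/(1−f) ≈ 1.192 mcg/mL.
Difference ≈ 6.890 − 1.192 ≈ 5.698 mcg/mL.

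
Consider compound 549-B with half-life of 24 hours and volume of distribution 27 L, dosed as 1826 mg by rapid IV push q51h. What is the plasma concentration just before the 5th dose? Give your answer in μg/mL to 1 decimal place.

f = (1/2)^(τ/t½) = (1/2)^(51/24) ≈ 0.2293.
C₀ = D/Vd = 1826/27 ≈ 67.630 μg/mL.
Before the 5th dose, 4 doses have been given. Superposition: Cmin = C₀·(f + f² + … + f^4).
≈ 67.630 × (0.2293 + 0.0526 + 0.0121 + 0.0028) ≈ 67.630 × 0.2968 ≈ 20.073 μg/mL.

20.1 μg/mL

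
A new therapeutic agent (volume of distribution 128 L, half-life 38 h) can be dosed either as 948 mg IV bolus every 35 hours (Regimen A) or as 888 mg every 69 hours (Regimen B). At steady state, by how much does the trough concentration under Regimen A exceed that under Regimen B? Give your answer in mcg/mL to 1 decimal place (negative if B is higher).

5.5 mcg/mL

Regimen A: f = (1/2)^(35/38) ≈ 0.5281; Cmin,ss = (948/128)·f/(1−f) ≈ 8.288 mcg/mL.
Regimen B: f = (1/2)^(69/38) ≈ 0.2840; Cmin,ss = (888/128)·f/(1−f) ≈ 2.752 mcg/mL.
Difference ≈ 8.288 − 2.752 ≈ 5.536 mcg/mL.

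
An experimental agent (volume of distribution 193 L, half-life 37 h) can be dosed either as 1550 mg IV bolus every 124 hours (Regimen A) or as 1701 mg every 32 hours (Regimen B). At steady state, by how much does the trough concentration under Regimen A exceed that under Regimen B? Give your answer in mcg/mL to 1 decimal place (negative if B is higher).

-9.9 mcg/mL

Regimen A: f = (1/2)^(124/37) ≈ 0.0980; Cmin,ss = (1550/193)·f/(1−f) ≈ 0.873 mcg/mL.
Regimen B: f = (1/2)^(32/37) ≈ 0.5491; Cmin,ss = (1701/193)·f/(1−f) ≈ 10.733 mcg/mL.
Difference ≈ 0.873 − 10.733 ≈ -9.860 mcg/mL.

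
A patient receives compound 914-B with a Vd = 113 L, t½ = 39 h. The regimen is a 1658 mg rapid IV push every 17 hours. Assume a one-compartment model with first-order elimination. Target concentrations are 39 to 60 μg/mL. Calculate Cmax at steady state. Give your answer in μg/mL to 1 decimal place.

Over one 17-h interval, 17/39 ≈ 0.4359 half-lives elapse, leaving f ≈ 0.7392 of each dose.
At steady state, accumulation factor R = 1/(1 − e^(−kτ)) ≈ 3.8344.
Each bolus raises the concentration by D/Vd = 1658/113 ≈ 14.673 μg/mL.
Steady-state peak Cmax,ss = C₀·R ≈ 14.673 × 3.8344 ≈ 56.262 μg/mL.
Peak 56.3 μg/mL vs MTC 60 μg/mL: below toxic threshold.

56.3 μg/mL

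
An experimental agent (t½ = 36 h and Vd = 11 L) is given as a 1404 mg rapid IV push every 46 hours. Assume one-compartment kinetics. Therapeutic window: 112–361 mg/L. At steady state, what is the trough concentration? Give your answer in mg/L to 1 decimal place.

89.6 mg/L

Over one 46-h interval, 46/36 ≈ 1.2778 half-lives elapse, leaving f ≈ 0.4124 of each dose.
Single-dose peak C₀ = D/Vd = 1404/11 ≈ 127.636 mg/L.
Steady-state trough Cmin,ss = C₀·f/(1−f) ≈ 127.636 × 0.4124/0.5876 ≈ 89.580 mg/L.
Trough 89.6 mg/L vs MEC 112 mg/L: subtherapeutic.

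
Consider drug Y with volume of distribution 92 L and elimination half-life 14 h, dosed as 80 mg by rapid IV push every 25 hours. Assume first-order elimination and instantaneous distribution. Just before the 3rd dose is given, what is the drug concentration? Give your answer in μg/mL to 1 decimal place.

f = (1/2)^(τ/t½) = (1/2)^(25/14) ≈ 0.2900.
C₀ = D/Vd = 80/92 ≈ 0.870 μg/mL.
Before the 3rd dose, 2 doses have been given. Superposition: Cmin = C₀·(f + f²).
≈ 0.870 × (0.2900 + 0.0841) ≈ 0.870 × 0.3741 ≈ 0.325 μg/mL.

0.3 μg/mL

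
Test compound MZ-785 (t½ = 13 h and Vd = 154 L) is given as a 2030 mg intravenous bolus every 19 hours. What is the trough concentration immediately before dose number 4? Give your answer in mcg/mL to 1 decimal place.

f = (1/2)^(τ/t½) = (1/2)^(19/13) ≈ 0.3631.
C₀ = D/Vd = 2030/154 ≈ 13.182 mcg/mL.
Before the 4th dose, 3 doses have been given. Superposition: Cmin = C₀·(f + f² + … + f^3).
≈ 13.182 × (0.3631 + 0.1318 + 0.0479) ≈ 13.182 × 0.5428 ≈ 7.155 mcg/mL.

7.2 mcg/mL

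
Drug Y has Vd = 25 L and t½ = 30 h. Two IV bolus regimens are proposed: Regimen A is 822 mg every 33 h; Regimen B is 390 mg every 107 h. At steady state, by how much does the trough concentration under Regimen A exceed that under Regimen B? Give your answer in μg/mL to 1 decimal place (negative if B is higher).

Regimen A: f = (1/2)^(33/30) ≈ 0.4665; Cmin,ss = (822/25)·f/(1−f) ≈ 28.751 μg/mL.
Regimen B: f = (1/2)^(107/30) ≈ 0.0844; Cmin,ss = (390/25)·f/(1−f) ≈ 1.438 μg/mL.
Difference ≈ 28.751 − 1.438 ≈ 27.313 μg/mL.

27.3 μg/mL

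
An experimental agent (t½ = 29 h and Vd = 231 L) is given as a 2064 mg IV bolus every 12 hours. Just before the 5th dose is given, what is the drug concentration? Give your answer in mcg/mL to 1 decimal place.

f = (1/2)^(τ/t½) = (1/2)^(12/29) ≈ 0.7506.
C₀ = D/Vd = 2064/231 ≈ 8.935 mcg/mL.
Before the 5th dose, 4 doses have been given. Superposition: Cmin = C₀·(f + f² + … + f^4).
≈ 8.935 × (0.7506 + 0.5634 + 0.4229 + 0.3174) ≈ 8.935 × 2.0543 ≈ 18.355 mcg/mL.

18.4 mcg/mL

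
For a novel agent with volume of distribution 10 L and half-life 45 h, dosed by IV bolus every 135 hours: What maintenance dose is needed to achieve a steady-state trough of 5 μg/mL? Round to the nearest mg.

τ/t½ = 135/45 ≈ 3, so f = (1/2)^(135/45) ≈ 0.125000.
Cmin,ss = (D/Vd)·f/(1−f), so D = Cmin,ss·Vd·(1−f)/f.
D = 5 × 10 × (1−f)/f ≈ 5 × 10 × 7.00000 ≈ 350.00 mg.

350 mg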